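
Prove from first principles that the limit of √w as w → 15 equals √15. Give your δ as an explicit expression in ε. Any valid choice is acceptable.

δ = min(15, √15·ε)

Let ε > 0 be given. We want δ > 0 such that 0 < |w − 15| < δ implies |√w − √15| < ε.
Multiplying by the conjugate, |√w − √15| = |w − 15|/(√w + √15).
Restrict δ ≤ 15 so that |w − 15| < 15 forces w > 0, and then √w + √15 > √15.
Hence |√w − √15| < |w − 15|/√15, which is < ε once |w − 15| < √15·ε.
Take δ = min(15, √15·ε). If 0 < |w − 15| < δ then w > 0 and |√w − √15| < |w − 15|/√15 < ε.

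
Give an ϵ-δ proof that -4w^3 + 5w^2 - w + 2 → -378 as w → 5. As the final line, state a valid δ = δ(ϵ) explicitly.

Fix ϵ > 0. We want δ > 0 such that 0 < |w − 5| < δ implies |(-4w^3 + 5w^2 - w + 2) + 378| < ϵ.
(-4w^3 + 5w^2 - w + 2) + 378 = -4w^3 + 5w^2 - w + 380 = (w − 5)(-4w^2 - 15w - 76).
So |(-4w^3 + 5w^2 - w + 2) + 378| = |w − 5|·|-4w^2 - 15w - 76|.
Assume first that |w − 5| < 1, so |w| < 6. Then |-4w^2 - 15w - 76| ≤ 4·6^2 + 15·6 + 76 = 310.
Hence |(-4w^3 + 5w^2 - w + 2) + 378| ≤ 310|w − 5| < ϵ provided |w − 5| < ϵ/310.
Take δ = min(1, ϵ/310). Then 0 < |w − 5| < δ gives both |w − 5| < 1 and |w − 5| < ϵ/310, so |(-4w^3 + 5w^2 - w + 2) + 378| < ϵ.

δ = min(1, ϵ/310)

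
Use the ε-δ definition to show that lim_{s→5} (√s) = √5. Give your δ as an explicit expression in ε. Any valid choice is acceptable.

δ = min(5, √5·ε)

Suppose ε > 0. We want δ > 0 such that 0 < |s − 5| < δ implies |√s − √5| < ε.
Rationalise: √s − √5 = (s − 5)/(√s + √5), so |√s − √5| = |s − 5|/(√s + √5).
Restrict δ ≤ 5 so that |s − 5| < 5 forces s > 0, and then √s + √5 > √5.
Hence |√s − √5| < |s − 5|/√5, which is < ε once |s − 5| < √5·ε.
Take δ = min(5, √5·ε). If 0 < |s − 5| < δ then s > 0 and |√s − √5| < |s − 5|/√5 < ε.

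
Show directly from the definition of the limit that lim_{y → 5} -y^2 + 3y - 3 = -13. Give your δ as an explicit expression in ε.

δ = min(1, ε/8)

Suppose ε > 0. We want δ > 0 such that 0 < |y − 5| < δ implies |(-y^2 + 3y - 3) + 13| < ε.
(-y^2 + 3y - 3) + 13 = -y^2 + 3y + 10 = (y − 5)(-y - 2).
So |(-y^2 + 3y - 3) + 13| = |y − 5|·|-y - 2|.
Assume first that |y − 5| < 1, so |y| < 6. Then |-y - 2| ≤ 6 + 2 = 8.
Hence |(-y^2 + 3y - 3) + 13| ≤ 8|y − 5| < ε provided |y − 5| < ε/8.
Take δ = min(1, ε/8). Then 0 < |y − 5| < δ gives both |y − 5| < 1 and |y − 5| < ε/8, so |(-y^2 + 3y - 3) + 13| < ε.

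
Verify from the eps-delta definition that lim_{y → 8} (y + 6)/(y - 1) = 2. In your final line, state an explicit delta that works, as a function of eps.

Let eps > 0 be given. We want delta > 0 with 0 < |y − 8| < delta ⇒ |(y + 6)/(y - 1) − 2| < eps.
Combining over a common denominator, (y + 6)/(y - 1) − 2 = [(y + 6)·7 − 14·(y - 1)] / [7·(y - 1)] = -7(y − 8) / (7(y - 1)).
So |(y + 6)/(y - 1) − 2| = 7|y − 8| / (7·|y − 1|).
Restrict delta ≤ 7/2. Then |y − 8| < 7/2 gives |y − 1| = |(y − 8) + 7| ≥ 7 − 7/2 = 7/2.
Hence |(y + 6)/(y - 1) − 2| < 7|y − 8|/(7·(7/2)) = (2/7)|y − 8|, which is < eps once |y − 8| < (7/2)eps.
Take delta = min(7/2, (7/2)eps). Then 0 < |y − 8| < delta forces both bounds, so |(y + 6)/(y - 1) − 2| < eps.

delta = min(7/2, (7/2)eps)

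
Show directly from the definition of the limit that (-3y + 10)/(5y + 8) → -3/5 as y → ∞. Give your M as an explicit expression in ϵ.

Suppose ϵ > 0. We seek M > 0 such that y > M implies |(-3y + 10)/(5y + 8) + 3/5| < ϵ.
(-3y + 10)/(5y + 8) + 3/5 = (5(-3y + 10) − (-3)(5y + 8)) / (5(5y + 8)) = 74/(5(5y + 8)).
For y > 0 we have 5y + 8 > 5y, so |(-3y + 10)/(5y + 8) + 3/5| = 74/(5(5y + 8)) < 74/(5·5y) = (74/25)/y.
Thus |(-3y + 10)/(5y + 8) + 3/5| < ϵ whenever y > (74/25)/ϵ.
Take M = (74/25)/ϵ. If y > M then |(-3y + 10)/(5y + 8) + 3/5| < (74/25)/y < ϵ.

M = (74/25)/ϵ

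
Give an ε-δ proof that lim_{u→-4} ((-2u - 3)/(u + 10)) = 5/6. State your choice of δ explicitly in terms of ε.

Let ε > 0 be given. We want δ > 0 with 0 < |u + 4| < δ ⇒ |(-2u - 3)/(u + 10) − (5/6)| < ε.
Combining over a common denominator, (-2u - 3)/(u + 10) − (5/6) = [(-2u - 3)·6 − 5·(u + 10)] / [6·(u + 10)] = -17(u + 4) / (6(u + 10)).
So |(-2u - 3)/(u + 10) − (5/6)| = 17|u + 4| / (6·|u + 10|).
Restrict δ ≤ 3. Then |u + 4| < 3 gives |u + 10| = |(u + 4) + 6| ≥ 6 − 3 = 3.
Hence |(-2u - 3)/(u + 10) − (5/6)| < 17|u + 4|/(6·3) = (17/18)|u + 4|, which is < ε once |u + 4| < (18/17)ε.
Take δ = min(3, (18/17)ε). Then 0 < |u + 4| < δ forces both bounds, so |(-2u - 3)/(u + 10) − (5/6)| < ε.

δ = min(3, (18/17)ε)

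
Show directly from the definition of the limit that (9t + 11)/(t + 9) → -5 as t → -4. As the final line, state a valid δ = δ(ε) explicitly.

δ = min(5/2, (5/28)ε)

Let ε > 0 be given. We want δ > 0 with 0 < |t + 4| < δ ⇒ |(9t + 11)/(t + 9) + 5| < ε.
Combining over a common denominator, (9t + 11)/(t + 9) + 5 = [(9t + 11)·5 − (-25)·(t + 9)] / [5·(t + 9)] = 70(t + 4) / (5(t + 9)).
So |(9t + 11)/(t + 9) + 5| = 70|t + 4| / (5·|t + 9|).
Require δ ≤ 5/2, so |t + 9| ≥ |5| − |t + 4| > 5 − 5/2 = 5/2.
Hence |(9t + 11)/(t + 9) + 5| < 70|t + 4|/(5·(5/2)) = (28/5)|t + 4|, which is < ε once |t + 4| < (5/28)ε.
Take δ = min(5/2, (5/28)ε). Then 0 < |t + 4| < δ forces both bounds, so |(9t + 11)/(t + 9) + 5| < ε.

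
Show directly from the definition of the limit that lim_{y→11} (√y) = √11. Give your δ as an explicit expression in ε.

δ = min(11, √11·ε)

Suppose ε > 0. We want δ > 0 such that 0 < |y − 11| < δ implies |√y − √11| < ε.
Rationalise: √y − √11 = (y − 11)/(√y + √11), so |√y − √11| = |y − 11|/(√y + √11).
Restrict δ ≤ 11 so that |y − 11| < 11 forces y > 0, and then √y + √11 > √11.
Hence |√y − √11| < |y − 11|/√11, which is < ε once |y − 11| < √11·ε.
Take δ = min(11, √11·ε). If 0 < |y − 11| < δ then y > 0 and |√y − √11| < |y − 11|/√11 < ε.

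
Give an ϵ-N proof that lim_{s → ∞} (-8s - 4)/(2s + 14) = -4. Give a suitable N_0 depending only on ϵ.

N_0 = 26/ϵ

Let ϵ > 0 be given. We seek N_0 > 0 such that s > N_0 implies |(-8s - 4)/(2s + 14) + 4| < ϵ.
(-8s - 4)/(2s + 14) + 4 = (2(-8s - 4) − (-8)(2s + 14)) / (2(2s + 14)) = 104/(2(2s + 14)).
For s > 0 we have 2s + 14 > 2s, so |(-8s - 4)/(2s + 14) + 4| = 104/(2(2s + 14)) < 104/(2·2s) = 26/s.
Thus |(-8s - 4)/(2s + 14) + 4| < ϵ whenever s > 26/ϵ.
Take N_0 = 26/ϵ. If s > N_0 then |(-8s - 4)/(2s + 14) + 4| < 26/s < ϵ.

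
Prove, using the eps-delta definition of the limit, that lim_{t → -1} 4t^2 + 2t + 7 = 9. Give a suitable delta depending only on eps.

Let eps > 0. We want delta > 0 such that 0 < |t + 1| < delta implies |(4t^2 + 2t + 7) − 9| < eps.
(4t^2 + 2t + 7) − 9 = 4t^2 + 2t - 2 = (t + 1)(4t - 2).
So |(4t^2 + 2t + 7) − 9| = |t + 1|·|4t - 2|.
Assume first that |t + 1| < 2, so |t| < 3. Then |4t - 2| ≤ 4·3 + 2 = 14.
Hence |(4t^2 + 2t + 7) − 9| ≤ 14|t + 1| < eps provided |t + 1| < eps/14.
Choosing delta = min(2, eps/14) ensures both conditions, hence |(4t^2 + 2t + 7) − 9| < eps.

delta = min(2, eps/14)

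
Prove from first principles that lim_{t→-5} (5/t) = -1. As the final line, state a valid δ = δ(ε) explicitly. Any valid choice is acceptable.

δ = min(5/2, (5/2)ε)

Fix ε > 0. We seek δ > 0 such that 0 < |t + 5| < δ implies |5/t + 1| < ε.
|5/t + 1| = 5·|-5 − t|/(5·|t|) = 5|t + 5|/(5|t|).
Require δ ≤ 5/2 so that |t| > 5 − 5/2 = 5/2, hence 5|t| > 25/2.
Then |5/t + 1| < 5|t + 5|/(25/2), which is < ε when |t + 5| < (5/2)ε.
Take δ = min(5/2, (5/2)ε). Then 0 < |t + 5| < δ gives both |t + 5| < 5/2 and |t + 5| < (5/2)ε, so |5/t + 1| < ε.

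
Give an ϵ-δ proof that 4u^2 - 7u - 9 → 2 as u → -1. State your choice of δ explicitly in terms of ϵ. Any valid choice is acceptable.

Fix ϵ > 0. We want δ > 0 such that 0 < |u + 1| < δ implies |(4u^2 - 7u - 9) − 2| < ϵ.
(4u^2 - 7u - 9) − 2 = 4u^2 - 7u - 11 = (u + 1)(4u - 11).
So |(4u^2 - 7u - 9) − 2| = |u + 1|·|4u - 11|.
Assume first that |u + 1| < 1, so |u| < 2. Then |4u - 11| ≤ 4·2 + 11 = 19.
Hence |(4u^2 - 7u - 9) − 2| ≤ 19|u + 1| < ϵ provided |u + 1| < ϵ/19.
Choosing δ = min(1, ϵ/19) ensures both conditions, hence |(4u^2 - 7u - 9) − 2| < ϵ.

δ = min(1, ϵ/19)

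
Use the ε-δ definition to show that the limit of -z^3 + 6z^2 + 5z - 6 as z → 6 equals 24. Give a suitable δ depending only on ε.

δ = min(1, ε/54)

Fix ε > 0. We want δ > 0 such that 0 < |z − 6| < δ implies |(-z^3 + 6z^2 + 5z - 6) − 24| < ε.
(-z^3 + 6z^2 + 5z - 6) − 24 = -z^3 + 6z^2 + 5z - 30 = (z − 6)(-z^2 + 5).
So |(-z^3 + 6z^2 + 5z - 6) − 24| = |z − 6|·|-z^2 + 5|.
Require δ ≤ 1. Then |z − 6| < 1 gives |z| < 7, and by the triangle inequality |-z^2 + 5| ≤ 7^2 + 5 = 54.
Hence |(-z^3 + 6z^2 + 5z - 6) − 24| ≤ 54|z − 6| < ε provided |z − 6| < ε/54.
Choosing δ = min(1, ε/54) ensures both conditions, hence |(-z^3 + 6z^2 + 5z - 6) − 24| < ε.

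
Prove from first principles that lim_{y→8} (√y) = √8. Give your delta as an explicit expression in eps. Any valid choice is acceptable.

delta = min(8, √8·eps)

Fix eps > 0. We want delta > 0 such that 0 < |y − 8| < delta implies |√y − √8| < eps.
Rationalise: √y − √8 = (y − 8)/(√y + √8), so |√y − √8| = |y − 8|/(√y + √8).
Restrict delta ≤ 8 so that |y − 8| < 8 forces y > 0, and then √y + √8 > √8.
Hence |√y − √8| < |y − 8|/√8, which is < eps once |y − 8| < √8·eps.
Take delta = min(8, √8·eps). If 0 < |y − 8| < delta then y > 0 and |√y − √8| < |y − 8|/√8 < eps.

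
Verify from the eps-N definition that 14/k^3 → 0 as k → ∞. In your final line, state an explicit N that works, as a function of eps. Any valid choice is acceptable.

Suppose eps > 0. For k ≥ 1, |14/k^3 − 0| = 14/k^3.
14/k^3 < eps ⇔ k^3 > 14/eps ⇔ k > (14/eps)^{1/3}.
Take N = (14/eps)^{1/3}. Then k > N implies 14/k^3 < eps.

N = (14/eps)^{1/3}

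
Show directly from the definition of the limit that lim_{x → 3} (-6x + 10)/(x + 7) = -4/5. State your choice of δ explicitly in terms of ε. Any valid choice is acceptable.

Fix ε > 0. We want δ > 0 with 0 < |x − 3| < δ ⇒ |(-6x + 10)/(x + 7) + 4/5| < ε.
Combining over a common denominator, (-6x + 10)/(x + 7) + 4/5 = [(-6x + 10)·10 − (-8)·(x + 7)] / [10·(x + 7)] = -52(x − 3) / (10(x + 7)).
So |(-6x + 10)/(x + 7) + 4/5| = 52|x − 3| / (10·|x + 7|).
Restrict δ ≤ 5. Then |x − 3| < 5 gives |x + 7| = |(x − 3) + 10| ≥ 10 − 5 = 5.
Hence |(-6x + 10)/(x + 7) + 4/5| < 52|x − 3|/(10·5) = (26/25)|x − 3|, which is < ε once |x − 3| < (25/26)ε.
Take δ = min(5, (25/26)ε). Then 0 < |x − 3| < δ forces both bounds, so |(-6x + 10)/(x + 7) + 4/5| < ε.

δ = min(5, (25/26)ε)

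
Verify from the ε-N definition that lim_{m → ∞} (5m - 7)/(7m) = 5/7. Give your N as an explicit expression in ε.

Fix ε > 0. For m ≥ 1, |(5m - 7)/(7m) − (5/7)| = |-49|/(7(7m)) = 49/(7(7m)).
Since 7m ≥ 7m for m ≥ 1, this is ≤ 49/(7·7m) = 1/m.
So |(5m - 7)/(7m) − (5/7)| < ε whenever m > 1/ε.
Take N = 1/ε. If m > N then |(5m - 7)/(7m) − (5/7)| ≤ 1/m < ε.

N = 1/ε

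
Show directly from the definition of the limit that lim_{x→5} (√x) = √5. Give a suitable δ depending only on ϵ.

δ = min(5, √5·ϵ)

Let ϵ > 0. We want δ > 0 such that 0 < |x − 5| < δ implies |√x − √5| < ϵ.
Rationalise: √x − √5 = (x − 5)/(√x + √5), so |√x − √5| = |x − 5|/(√x + √5).
Restrict δ ≤ 5 so that |x − 5| < 5 forces x > 0, and then √x + √5 > √5.
Hence |√x − √5| < |x − 5|/√5, which is < ϵ once |x − 5| < √5·ϵ.
Take δ = min(5, √5·ϵ). If 0 < |x − 5| < δ then x > 0 and |√x − √5| < |x − 5|/√5 < ϵ.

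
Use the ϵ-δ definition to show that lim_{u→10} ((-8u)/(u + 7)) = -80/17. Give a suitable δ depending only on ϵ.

Let ϵ > 0. We want δ > 0 with 0 < |u − 10| < δ ⇒ |(-8u)/(u + 7) + 80/17| < ϵ.
Combining over a common denominator, (-8u)/(u + 7) + 80/17 = [(-8u)·17 − (-80)·(u + 7)] / [17·(u + 7)] = -56(u − 10) / (17(u + 7)).
So |(-8u)/(u + 7) + 80/17| = 56|u − 10| / (17·|u + 7|).
Require δ ≤ 17/2, so |u + 7| ≥ |17| − |u − 10| > 17 − 17/2 = 17/2.
Hence |(-8u)/(u + 7) + 80/17| < 56|u − 10|/(17·(17/2)) = (112/289)|u − 10|, which is < ϵ once |u − 10| < (289/112)ϵ.
Take δ = min(17/2, (289/112)ϵ). Then 0 < |u − 10| < δ forces both bounds, so |(-8u)/(u + 7) + 80/17| < ϵ.

δ = min(17/2, (289/112)ϵ)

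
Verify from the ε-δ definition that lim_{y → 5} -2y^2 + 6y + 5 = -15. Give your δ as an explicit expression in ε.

δ = min(1, ε/16)

Let ε > 0 be given. We want δ > 0 such that 0 < |y − 5| < δ implies |(-2y^2 + 6y + 5) + 15| < ε.
(-2y^2 + 6y + 5) + 15 = -2y^2 + 6y + 20 = (y − 5)(-2y - 4).
So |(-2y^2 + 6y + 5) + 15| = |y − 5|·|-2y - 4|.
Assume first that |y − 5| < 1, so |y| < 6. Then |-2y - 4| ≤ 2·6 + 4 = 16.
Hence |(-2y^2 + 6y + 5) + 15| ≤ 16|y − 5| < ε provided |y − 5| < ε/16.
Choosing δ = min(1, ε/16) ensures both conditions, hence |(-2y^2 + 6y + 5) + 15| < ε.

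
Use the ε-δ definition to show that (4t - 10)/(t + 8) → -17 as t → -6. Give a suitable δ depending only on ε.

Fix ε > 0. We want δ > 0 with 0 < |t + 6| < δ ⇒ |(4t - 10)/(t + 8) + 17| < ε.
Combining over a common denominator, (4t - 10)/(t + 8) + 17 = [(4t - 10)·2 − (-34)·(t + 8)] / [2·(t + 8)] = 42(t + 6) / (2(t + 8)).
So |(4t - 10)/(t + 8) + 17| = 42|t + 6| / (2·|t + 8|).
Require δ ≤ 1, so |t + 8| ≥ |2| − |t + 6| > 2 − 1 = 1.
Hence |(4t - 10)/(t + 8) + 17| < 42|t + 6|/(2·1) = 21|t + 6|, which is < ε once |t + 6| < (1/21)ε.
Take δ = min(1, (1/21)ε). Then 0 < |t + 6| < δ forces both bounds, so |(4t - 10)/(t + 8) + 17| < ε.

δ = min(1, (1/21)ε)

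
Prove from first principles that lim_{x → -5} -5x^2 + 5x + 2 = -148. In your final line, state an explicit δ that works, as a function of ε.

δ = min(1, ε/60)

Suppose ε > 0. We want δ > 0 such that 0 < |x + 5| < δ implies |(-5x^2 + 5x + 2) + 148| < ε.
(-5x^2 + 5x + 2) + 148 = -5x^2 + 5x + 150 = (x + 5)(-5x + 30).
So |(-5x^2 + 5x + 2) + 148| = |x + 5|·|-5x + 30|.
Require δ ≤ 1. Then |x + 5| < 1 gives |x| < 6, and by the triangle inequality |-5x + 30| ≤ 5·6 + 30 = 60.
Hence |(-5x^2 + 5x + 2) + 148| ≤ 60|x + 5| < ε provided |x + 5| < ε/60.
Choosing δ = min(1, ε/60) ensures both conditions, hence |(-5x^2 + 5x + 2) + 148| < ε.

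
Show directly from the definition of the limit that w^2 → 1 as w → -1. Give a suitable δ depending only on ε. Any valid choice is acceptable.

δ = min(1, ε/3)

Let ε > 0. We seek δ > 0 with 0 < |w + 1| < δ ⇒ |w^2 − 1| < ε.
Factor: w^2 − 1 = (w + 1)(w - 1), so |w^2 − 1| = |w + 1|·|w - 1|.
Impose δ ≤ 1 so that |w| < 2; then |w - 1| ≤ 3.
Hence |w^2 − 1| ≤ 3|w + 1|, which is < ε once |w + 1| < ε/3.
Take δ = min(1, ε/3). If 0 < |w + 1| < δ then both bounds hold and |w^2 − 1| ≤ 3|w + 1| < 3·(ε/3) = ε.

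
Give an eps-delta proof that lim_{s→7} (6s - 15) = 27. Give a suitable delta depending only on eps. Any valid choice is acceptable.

Suppose eps > 0. We need delta > 0 so that 0 < |s − 7| < delta implies |(6s - 15) − 27| < eps.
|(6s - 15) − 27| = |6s - 42| = 6|s − 7|.
Thus it suffices that |s − 7| < eps/6.
Take delta = eps/6. If 0 < |s − 7| < delta then |(6s - 15) − 27| = 6|s − 7| < 6·(eps/6) = eps.

delta = eps/6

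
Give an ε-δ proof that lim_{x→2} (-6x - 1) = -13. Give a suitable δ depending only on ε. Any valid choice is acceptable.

δ = ε/6

Let ε > 0 be given. We need δ > 0 so that 0 < |x − 2| < δ implies |(-6x - 1) + 13| < ε.
Since (-6x - 1) + 13 = -6(x − 2), we have |(-6x - 1) + 13| = 6|x − 2|.
Thus it suffices that |x − 2| < ε/6.
Choosing δ = ε/6 gives |(-6x - 1) + 13| = 6|x − 2| < ε whenever |x − 2| < δ.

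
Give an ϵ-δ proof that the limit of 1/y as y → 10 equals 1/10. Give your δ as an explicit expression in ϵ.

δ = min(5, 50ϵ)

Suppose ϵ > 0. We seek δ > 0 such that 0 < |y − 10| < δ implies |1/y − (1/10)| < ϵ.
|1/y − (1/10)| = |10 − y|/(10·|y|) = |y − 10|/(10|y|).
Require δ ≤ 5 so that |y| > 10 − 5 = 5, hence 10|y| > 50.
Then |1/y − (1/10)| < |y − 10|/50, which is < ϵ when |y − 10| < 50ϵ.
Take δ = min(5, 50ϵ). Then 0 < |y − 10| < δ gives both |y − 10| < 5 and |y − 10| < 50ϵ, so |1/y − (1/10)| < ϵ.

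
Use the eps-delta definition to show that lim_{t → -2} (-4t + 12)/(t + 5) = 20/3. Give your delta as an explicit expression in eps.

Fix eps > 0. We want delta > 0 with 0 < |t + 2| < delta ⇒ |(-4t + 12)/(t + 5) − (20/3)| < eps.
Combining over a common denominator, (-4t + 12)/(t + 5) − (20/3) = [(-4t + 12)·3 − 20·(t + 5)] / [3·(t + 5)] = -32(t + 2) / (3(t + 5)).
So |(-4t + 12)/(t + 5) − (20/3)| = 32|t + 2| / (3·|t + 5|).
Restrict delta ≤ 3/2. Then |t + 2| < 3/2 gives |t + 5| = |(t + 2) + 3| ≥ 3 − 3/2 = 3/2.
Hence |(-4t + 12)/(t + 5) − (20/3)| < 32|t + 2|/(3·(3/2)) = (64/9)|t + 2|, which is < eps once |t + 2| < (9/64)eps.
Take delta = min(3/2, (9/64)eps). Then 0 < |t + 2| < delta forces both bounds, so |(-4t + 12)/(t + 5) − (20/3)| < eps.

delta = min(3/2, (9/64)eps)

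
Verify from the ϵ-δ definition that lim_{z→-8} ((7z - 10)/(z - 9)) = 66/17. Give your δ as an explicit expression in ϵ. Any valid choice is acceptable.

Fix ϵ > 0. We want δ > 0 with 0 < |z + 8| < δ ⇒ |(7z - 10)/(z - 9) − (66/17)| < ϵ.
Combining over a common denominator, (7z - 10)/(z - 9) − (66/17) = [(7z - 10)·(-17) − (-66)·(z - 9)] / [(-17)·(z - 9)] = -53(z + 8) / ((-17)(z - 9)).
So |(7z - 10)/(z - 9) − (66/17)| = 53|z + 8| / (17·|z − 9|).
Require δ ≤ 17/2, so |z − 9| ≥ |-17| − |z + 8| > 17 − 17/2 = 17/2.
Hence |(7z - 10)/(z - 9) − (66/17)| < 53|z + 8|/(17·(17/2)) = (106/289)|z + 8|, which is < ϵ once |z + 8| < (289/106)ϵ.
Take δ = min(17/2, (289/106)ϵ). Then 0 < |z + 8| < δ forces both bounds, so |(7z - 10)/(z - 9) − (66/17)| < ϵ.

δ = min(17/2, (289/106)ϵ)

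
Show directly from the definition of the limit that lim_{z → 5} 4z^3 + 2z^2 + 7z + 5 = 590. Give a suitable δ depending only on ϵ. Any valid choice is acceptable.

δ = min(1, ϵ/393)

Fix ϵ > 0. We want δ > 0 such that 0 < |z − 5| < δ implies |(4z^3 + 2z^2 + 7z + 5) − 590| < ϵ.
(4z^3 + 2z^2 + 7z + 5) − 590 = 4z^3 + 2z^2 + 7z - 585 = (z − 5)(4z^2 + 22z + 117).
So |(4z^3 + 2z^2 + 7z + 5) − 590| = |z − 5|·|4z^2 + 22z + 117|.
Require δ ≤ 1. Then |z − 5| < 1 gives |z| < 6, and by the triangle inequality |4z^2 + 22z + 117| ≤ 4·6^2 + 22·6 + 117 = 393.
Hence |(4z^3 + 2z^2 + 7z + 5) − 590| ≤ 393|z − 5| < ϵ provided |z − 5| < ϵ/393.
Take δ = min(1, ϵ/393). Then 0 < |z − 5| < δ gives both |z − 5| < 1 and |z − 5| < ϵ/393, so |(4z^3 + 2z^2 + 7z + 5) − 590| < ϵ.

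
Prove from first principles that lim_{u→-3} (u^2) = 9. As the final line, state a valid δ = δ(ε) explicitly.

δ = min(1, ε/7)

Fix ε > 0. We seek δ > 0 with 0 < |u + 3| < δ ⇒ |u^2 − 9| < ε.
Factor: u^2 − 9 = (u + 3)(u - 3), so |u^2 − 9| = |u + 3|·|u - 3|.
Impose δ ≤ 1 so that |u| < 4; then |u - 3| ≤ 7.
Hence |u^2 − 9| ≤ 7|u + 3|, which is < ε once |u + 3| < ε/7.
Take δ = min(1, ε/7). If 0 < |u + 3| < δ then both bounds hold and |u^2 − 9| ≤ 7|u + 3| < 7·(ε/7) = ε.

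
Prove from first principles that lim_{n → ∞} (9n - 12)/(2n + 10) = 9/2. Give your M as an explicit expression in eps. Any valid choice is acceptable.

M = (57/2)/eps

Let eps > 0 be given. For n ≥ 1, |(9n - 12)/(2n + 10) − (9/2)| = |-114|/(2(2n + 10)) = 114/(2(2n + 10)).
Since 2n + 10 ≥ 2n for n ≥ 1, this is ≤ 114/(2·2n) = (57/2)/n.
So |(9n - 12)/(2n + 10) − (9/2)| < eps whenever n > (57/2)/eps.
Take M = (57/2)/eps. If n > M then |(9n - 12)/(2n + 10) − (9/2)| ≤ (57/2)/n < eps.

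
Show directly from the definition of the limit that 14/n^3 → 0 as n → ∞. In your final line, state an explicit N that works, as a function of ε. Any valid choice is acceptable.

N = (14/ε)^{1/3}

Suppose ε > 0. For n ≥ 1, |14/n^3 − 0| = 14/n^3.
14/n^3 < ε ⇔ n^3 > 14/ε ⇔ n > (14/ε)^{1/3}.
Take N = (14/ε)^{1/3}. Then n > N implies 14/n^3 < ε.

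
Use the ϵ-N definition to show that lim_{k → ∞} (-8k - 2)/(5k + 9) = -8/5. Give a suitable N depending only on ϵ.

Let ϵ > 0 be given. For k ≥ 1, |(-8k - 2)/(5k + 9) + 8/5| = |62|/(5(5k + 9)) = 62/(5(5k + 9)).
Since 5k + 9 ≥ 5k for k ≥ 1, this is ≤ 62/(5·5k) = (62/25)/k.
So |(-8k - 2)/(5k + 9) + 8/5| < ϵ whenever k > (62/25)/ϵ.
Take N = (62/25)/ϵ. If k > N then |(-8k - 2)/(5k + 9) + 8/5| ≤ (62/25)/k < ϵ.

N = (62/25)/ϵ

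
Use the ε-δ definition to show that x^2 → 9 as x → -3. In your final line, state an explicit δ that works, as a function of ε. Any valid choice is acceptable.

δ = min(2, ε/8)

Fix ε > 0. We seek δ > 0 with 0 < |x + 3| < δ ⇒ |x^2 − 9| < ε.
Factor: x^2 − 9 = (x + 3)(x - 3), so |x^2 − 9| = |x + 3|·|x - 3|.
Impose δ ≤ 2 so that |x| < 5; then |x - 3| ≤ 8.
Hence |x^2 − 9| ≤ 8|x + 3|, which is < ε once |x + 3| < ε/8.
Take δ = min(2, ε/8). If 0 < |x + 3| < δ then both bounds hold and |x^2 − 9| ≤ 8|x + 3| < 8·(ε/8) = ε.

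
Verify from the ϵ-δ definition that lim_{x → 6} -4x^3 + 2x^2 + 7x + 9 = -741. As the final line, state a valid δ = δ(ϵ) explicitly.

Suppose ϵ > 0. We want δ > 0 such that 0 < |x − 6| < δ implies |(-4x^3 + 2x^2 + 7x + 9) + 741| < ϵ.
(-4x^3 + 2x^2 + 7x + 9) + 741 = -4x^3 + 2x^2 + 7x + 750 = (x − 6)(-4x^2 - 22x - 125).
So |(-4x^3 + 2x^2 + 7x + 9) + 741| = |x − 6|·|-4x^2 - 22x - 125|.
Assume first that |x − 6| < 2, so |x| < 8. Then |-4x^2 - 22x - 125| ≤ 4·8^2 + 22·8 + 125 = 557.
Hence |(-4x^3 + 2x^2 + 7x + 9) + 741| ≤ 557|x − 6| < ϵ provided |x − 6| < ϵ/557.
Choosing δ = min(2, ϵ/557) ensures both conditions, hence |(-4x^3 + 2x^2 + 7x + 9) + 741| < ϵ.

δ = min(2, ϵ/557)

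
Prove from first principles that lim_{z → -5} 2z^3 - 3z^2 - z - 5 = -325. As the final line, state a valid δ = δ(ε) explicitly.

δ = min(2, ε/253)

Let ε > 0. We want δ > 0 such that 0 < |z + 5| < δ implies |(2z^3 - 3z^2 - z - 5) + 325| < ε.
(2z^3 - 3z^2 - z - 5) + 325 = 2z^3 - 3z^2 - z + 320 = (z + 5)(2z^2 - 13z + 64).
So |(2z^3 - 3z^2 - z - 5) + 325| = |z + 5|·|2z^2 - 13z + 64|.
Assume first that |z + 5| < 2, so |z| < 7. Then |2z^2 - 13z + 64| ≤ 2·7^2 + 13·7 + 64 = 253.
Hence |(2z^3 - 3z^2 - z - 5) + 325| ≤ 253|z + 5| < ε provided |z + 5| < ε/253.
Take δ = min(2, ε/253). Then 0 < |z + 5| < δ gives both |z + 5| < 2 and |z + 5| < ε/253, so |(2z^3 - 3z^2 - z - 5) + 325| < ε.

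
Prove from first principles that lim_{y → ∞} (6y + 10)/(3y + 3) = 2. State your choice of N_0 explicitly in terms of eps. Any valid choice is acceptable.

N_0 = (4/3)/eps

Let eps > 0. We seek N_0 > 0 such that y > N_0 implies |(6y + 10)/(3y + 3) − 2| < eps.
(6y + 10)/(3y + 3) − 2 = (3(6y + 10) − 6(3y + 3)) / (3(3y + 3)) = 12/(3(3y + 3)).
For y > 0 we have 3y + 3 > 3y, so |(6y + 10)/(3y + 3) − 2| = 12/(3(3y + 3)) < 12/(3·3y) = (4/3)/y.
Thus |(6y + 10)/(3y + 3) − 2| < eps whenever y > (4/3)/eps.
Take N_0 = (4/3)/eps. If y > N_0 then |(6y + 10)/(3y + 3) − 2| < (4/3)/y < eps.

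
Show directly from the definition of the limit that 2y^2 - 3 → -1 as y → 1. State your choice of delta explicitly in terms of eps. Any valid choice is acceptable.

delta = min(1, eps/6)

Fix eps > 0. We want delta > 0 such that 0 < |y − 1| < delta implies |(2y^2 - 3) + 1| < eps.
(2y^2 - 3) + 1 = 2y^2 - 2 = (y − 1)(2y + 2).
So |(2y^2 - 3) + 1| = |y − 1|·|2y + 2|.
Require delta ≤ 1. Then |y − 1| < 1 gives |y| < 2, and by the triangle inequality |2y + 2| ≤ 2·2 + 2 = 6.
Hence |(2y^2 - 3) + 1| ≤ 6|y − 1| < eps provided |y − 1| < eps/6.
Choosing delta = min(1, eps/6) ensures both conditions, hence |(2y^2 - 3) + 1| < eps.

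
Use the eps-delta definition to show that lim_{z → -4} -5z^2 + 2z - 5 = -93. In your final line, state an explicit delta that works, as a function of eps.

delta = min(1, eps/47)

Let eps > 0 be given. We want delta > 0 such that 0 < |z + 4| < delta implies |(-5z^2 + 2z - 5) + 93| < eps.
(-5z^2 + 2z - 5) + 93 = -5z^2 + 2z + 88 = (z + 4)(-5z + 22).
So |(-5z^2 + 2z - 5) + 93| = |z + 4|·|-5z + 22|.
Require delta ≤ 1. Then |z + 4| < 1 gives |z| < 5, and by the triangle inequality |-5z + 22| ≤ 5·5 + 22 = 47.
Hence |(-5z^2 + 2z - 5) + 93| ≤ 47|z + 4| < eps provided |z + 4| < eps/47.
Take delta = min(1, eps/47). Then 0 < |z + 4| < delta gives both |z + 4| < 1 and |z + 4| < eps/47, so |(-5z^2 + 2z - 5) + 93| < eps.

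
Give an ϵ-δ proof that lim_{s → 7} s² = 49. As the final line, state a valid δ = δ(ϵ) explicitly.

Let ϵ > 0. We seek δ > 0 with 0 < |s − 7| < δ ⇒ |s² − 49| < ϵ.
Factor: s² − 49 = (s − 7)(s + 7), so |s² − 49| = |s − 7|·|s + 7|.
Restrict δ ≤ 2. Then |s − 7| < 2 gives |s| < 9, so by the triangle inequality |s + 7| ≤ 9 + 7 = 16.
Hence |s² − 49| ≤ 16|s − 7|, which is < ϵ once |s − 7| < ϵ/16.
Take δ = min(2, ϵ/16). If 0 < |s − 7| < δ then both bounds hold and |s² − 49| ≤ 16|s − 7| < 16·(ϵ/16) = ϵ.

δ = min(2, ϵ/16)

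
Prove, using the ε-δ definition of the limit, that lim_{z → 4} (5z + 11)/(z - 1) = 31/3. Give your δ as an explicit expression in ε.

δ = min(3/2, (9/32)ε)

Let ε > 0. We want δ > 0 with 0 < |z − 4| < δ ⇒ |(5z + 11)/(z - 1) − (31/3)| < ε.
Combining over a common denominator, (5z + 11)/(z - 1) − (31/3) = [(5z + 11)·3 − 31·(z - 1)] / [3·(z - 1)] = -16(z − 4) / (3(z - 1)).
So |(5z + 11)/(z - 1) − (31/3)| = 16|z − 4| / (3·|z − 1|).
Restrict δ ≤ 3/2. Then |z − 4| < 3/2 gives |z − 1| = |(z − 4) + 3| ≥ 3 − 3/2 = 3/2.
Hence |(5z + 11)/(z - 1) − (31/3)| < 16|z − 4|/(3·(3/2)) = (32/9)|z − 4|, which is < ε once |z − 4| < (9/32)ε.
Take δ = min(3/2, (9/32)ε). Then 0 < |z − 4| < δ forces both bounds, so |(5z + 11)/(z - 1) − (31/3)| < ε.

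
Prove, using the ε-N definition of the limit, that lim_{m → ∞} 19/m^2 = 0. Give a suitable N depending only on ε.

N = (19/ε)^{1/2}

Let ε > 0. For m ≥ 1, |19/m^2 − 0| = 19/m^2.
19/m^2 < ε ⇔ m^2 > 19/ε ⇔ m > (19/ε)^{1/2}.
Take N = (19/ε)^{1/2}. Then m > N implies 19/m^2 < ε.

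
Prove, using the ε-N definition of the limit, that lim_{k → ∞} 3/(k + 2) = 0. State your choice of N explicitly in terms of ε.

N = 3/ε

Suppose ε > 0. For k ≥ 1, |3/(k + 2) − 0| = 3/(k + 2) ≤ 3/k.
We need 3/k < ε, i.e. k > 3/ε.
Take N = 3/ε. If k > N then |3/(k + 2)| ≤ 3/k < ε.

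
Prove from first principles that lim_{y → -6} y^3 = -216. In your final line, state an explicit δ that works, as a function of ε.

Let ε > 0. We seek δ > 0 with 0 < |y + 6| < δ ⇒ |y^3 + 216| < ε.
Factor: y^3 + 216 = (y + 6)(y^2 - 6y + 36), so |y^3 + 216| = |y + 6|·|y^2 - 6y + 36|.
Impose δ ≤ 2 so that |y| < 8; then |y^2 - 6y + 36| ≤ 148.
Hence |y^3 + 216| ≤ 148|y + 6|, which is < ε once |y + 6| < ε/148.
Take δ = min(2, ε/148). If 0 < |y + 6| < δ then both bounds hold and |y^3 + 216| ≤ 148|y + 6| < 148·(ε/148) = ε.

δ = min(2, ε/148)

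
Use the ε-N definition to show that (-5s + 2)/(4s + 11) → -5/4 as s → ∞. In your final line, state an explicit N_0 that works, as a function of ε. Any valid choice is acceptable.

Let ε > 0 be given. We seek N_0 > 0 such that s > N_0 implies |(-5s + 2)/(4s + 11) + 5/4| < ε.
(-5s + 2)/(4s + 11) + 5/4 = (4(-5s + 2) − (-5)(4s + 11)) / (4(4s + 11)) = 63/(4(4s + 11)).
For s > 0 we have 4s + 11 > 4s, so |(-5s + 2)/(4s + 11) + 5/4| = 63/(4(4s + 11)) < 63/(4·4s) = (63/16)/s.
Thus |(-5s + 2)/(4s + 11) + 5/4| < ε whenever s > (63/16)/ε.
Take N_0 = (63/16)/ε. If s > N_0 then |(-5s + 2)/(4s + 11) + 5/4| < (63/16)/s < ε.

N_0 = (63/16)/ε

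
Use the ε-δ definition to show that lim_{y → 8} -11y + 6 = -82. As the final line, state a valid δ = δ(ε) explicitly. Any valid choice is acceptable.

δ = ε/11

Fix ε > 0. We need δ > 0 so that 0 < |y − 8| < δ implies |(-11y + 6) + 82| < ε.
|(-11y + 6) + 82| = |-11y + 88| = 11|y − 8|.
Thus it suffices that |y − 8| < ε/11.
Choosing δ = ε/11 gives |(-11y + 6) + 82| = 11|y − 8| < ε whenever |y − 8| < δ.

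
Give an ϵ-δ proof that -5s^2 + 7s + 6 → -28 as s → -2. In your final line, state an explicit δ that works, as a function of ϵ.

δ = min(1, ϵ/32)

Fix ϵ > 0. We want δ > 0 such that 0 < |s + 2| < δ implies |(-5s^2 + 7s + 6) + 28| < ϵ.
(-5s^2 + 7s + 6) + 28 = -5s^2 + 7s + 34 = (s + 2)(-5s + 17).
So |(-5s^2 + 7s + 6) + 28| = |s + 2|·|-5s + 17|.
Require δ ≤ 1. Then |s + 2| < 1 gives |s| < 3, and by the triangle inequality |-5s + 17| ≤ 5·3 + 17 = 32.
Hence |(-5s^2 + 7s + 6) + 28| ≤ 32|s + 2| < ϵ provided |s + 2| < ϵ/32.
Choosing δ = min(1, ϵ/32) ensures both conditions, hence |(-5s^2 + 7s + 6) + 28| < ϵ.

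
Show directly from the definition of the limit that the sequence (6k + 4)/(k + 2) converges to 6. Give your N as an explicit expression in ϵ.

N = 8/ϵ

Let ϵ > 0 be given. For k ≥ 1, |(6k + 4)/(k + 2) − 6| = |-8|/((k + 2)) = 8/((k + 2)).
Since k + 2 ≥ k for k ≥ 1, this is ≤ 8/(k) = 8/k.
So |(6k + 4)/(k + 2) − 6| < ϵ whenever k > 8/ϵ.
Take N = 8/ϵ. If k > N then |(6k + 4)/(k + 2) − 6| ≤ 8/k < ϵ.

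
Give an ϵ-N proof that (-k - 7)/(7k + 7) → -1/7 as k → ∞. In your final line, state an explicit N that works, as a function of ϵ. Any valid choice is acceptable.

N = (6/7)/ϵ

Fix ϵ > 0. For k ≥ 1, |(-k - 7)/(7k + 7) + 1/7| = |-42|/(7(7k + 7)) = 42/(7(7k + 7)).
Since 7k + 7 ≥ 7k for k ≥ 1, this is ≤ 42/(7·7k) = (6/7)/k.
So |(-k - 7)/(7k + 7) + 1/7| < ϵ whenever k > (6/7)/ϵ.
Take N = (6/7)/ϵ. If k > N then |(-k - 7)/(7k + 7) + 1/7| ≤ (6/7)/k < ϵ.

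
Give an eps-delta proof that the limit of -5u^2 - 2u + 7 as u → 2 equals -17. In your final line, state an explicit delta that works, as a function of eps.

delta = min(2, eps/32)

Let eps > 0. We want delta > 0 such that 0 < |u − 2| < delta implies |(-5u^2 - 2u + 7) + 17| < eps.
(-5u^2 - 2u + 7) + 17 = -5u^2 - 2u + 24 = (u − 2)(-5u - 12).
So |(-5u^2 - 2u + 7) + 17| = |u − 2|·|-5u - 12|.
Assume first that |u − 2| < 2, so |u| < 4. Then |-5u - 12| ≤ 5·4 + 12 = 32.
Hence |(-5u^2 - 2u + 7) + 17| ≤ 32|u − 2| < eps provided |u − 2| < eps/32.
Take delta = min(2, eps/32). Then 0 < |u − 2| < delta gives both |u − 2| < 2 and |u − 2| < eps/32, so |(-5u^2 - 2u + 7) + 17| < eps.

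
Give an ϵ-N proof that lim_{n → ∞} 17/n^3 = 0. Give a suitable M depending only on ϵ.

M = (17/ϵ)^{1/3}

Fix ϵ > 0. For n ≥ 1, |17/n^3 − 0| = 17/n^3.
17/n^3 < ϵ ⇔ n^3 > 17/ϵ ⇔ n > (17/ϵ)^{1/3}.
Take M = (17/ϵ)^{1/3}. Then n > M implies 17/n^3 < ϵ.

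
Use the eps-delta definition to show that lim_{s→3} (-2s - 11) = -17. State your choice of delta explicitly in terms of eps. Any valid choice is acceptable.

Let eps > 0. We need delta > 0 so that 0 < |s − 3| < delta implies |(-2s - 11) + 17| < eps.
Since (-2s - 11) + 17 = -2(s − 3), we have |(-2s - 11) + 17| = 2|s − 3|.
Thus it suffices that |s − 3| < eps/2.
Take delta = eps/2. If 0 < |s − 3| < delta then |(-2s - 11) + 17| = 2|s − 3| < 2·(eps/2) = eps.

delta = eps/2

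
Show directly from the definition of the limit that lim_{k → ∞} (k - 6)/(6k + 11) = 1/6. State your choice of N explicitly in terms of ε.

N = (47/36)/ε

Let ε > 0 be given. For k ≥ 1, |(k - 6)/(6k + 11) − (1/6)| = |-47|/(6(6k + 11)) = 47/(6(6k + 11)).
Since 6k + 11 ≥ 6k for k ≥ 1, this is ≤ 47/(6·6k) = (47/36)/k.
So |(k - 6)/(6k + 11) − (1/6)| < ε whenever k > (47/36)/ε.
Take N = (47/36)/ε. If k > N then |(k - 6)/(6k + 11) − (1/6)| ≤ (47/36)/k < ε.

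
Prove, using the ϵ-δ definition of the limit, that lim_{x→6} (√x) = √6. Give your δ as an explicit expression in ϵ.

Suppose ϵ > 0. We want δ > 0 such that 0 < |x − 6| < δ implies |√x − √6| < ϵ.
Multiplying by the conjugate, |√x − √6| = |x − 6|/(√x + √6).
Restrict δ ≤ 6 so that |x − 6| < 6 forces x > 0, and then √x + √6 > √6.
Hence |√x − √6| < |x − 6|/√6, which is < ϵ once |x − 6| < √6·ϵ.
Take δ = min(6, √6·ϵ). If 0 < |x − 6| < δ then x > 0 and |√x − √6| < |x − 6|/√6 < ϵ.

δ = min(6, √6·ϵ)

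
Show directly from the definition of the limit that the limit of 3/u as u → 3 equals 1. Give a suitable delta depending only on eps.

delta = min(3/2, (3/2)eps)

Fix eps > 0. We seek delta > 0 such that 0 < |u − 3| < delta implies |3/u − 1| < eps.
|3/u − 1| = 3·|3 − u|/(3·|u|) = 3|u − 3|/(3|u|).
Require delta ≤ 3/2 so that |u| > 3 − 3/2 = 3/2, hence 3|u| > 9/2.
Then |3/u − 1| < 3|u − 3|/(9/2), which is < eps when |u − 3| < (3/2)eps.
Take delta = min(3/2, (3/2)eps). Then 0 < |u − 3| < delta gives both |u − 3| < 3/2 and |u − 3| < (3/2)eps, so |3/u − 1| < eps.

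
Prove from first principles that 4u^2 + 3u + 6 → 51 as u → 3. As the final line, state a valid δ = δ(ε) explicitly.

Fix ε > 0. We want δ > 0 such that 0 < |u − 3| < δ implies |(4u^2 + 3u + 6) − 51| < ε.
(4u^2 + 3u + 6) − 51 = 4u^2 + 3u - 45 = (u − 3)(4u + 15).
So |(4u^2 + 3u + 6) − 51| = |u − 3|·|4u + 15|.
Assume first that |u − 3| < 1, so |u| < 4. Then |4u + 15| ≤ 4·4 + 15 = 31.
Hence |(4u^2 + 3u + 6) − 51| ≤ 31|u − 3| < ε provided |u − 3| < ε/31.
Choosing δ = min(1, ε/31) ensures both conditions, hence |(4u^2 + 3u + 6) − 51| < ε.

δ = min(1, ε/31)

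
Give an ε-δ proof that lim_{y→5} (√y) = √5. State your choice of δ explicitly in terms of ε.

δ = min(5, √5·ε)

Fix ε > 0. We want δ > 0 such that 0 < |y − 5| < δ implies |√y − √5| < ε.
Rationalise: √y − √5 = (y − 5)/(√y + √5), so |√y − √5| = |y − 5|/(√y + √5).
Restrict δ ≤ 5 so that |y − 5| < 5 forces y > 0, and then √y + √5 > √5.
Hence |√y − √5| < |y − 5|/√5, which is < ε once |y − 5| < √5·ε.
Take δ = min(5, √5·ε). If 0 < |y − 5| < δ then y > 0 and |√y − √5| < |y − 5|/√5 < ε.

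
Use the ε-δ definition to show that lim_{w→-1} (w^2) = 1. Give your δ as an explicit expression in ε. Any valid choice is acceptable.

Fix ε > 0. We seek δ > 0 with 0 < |w + 1| < δ ⇒ |w^2 − 1| < ε.
Factor: w^2 − 1 = (w + 1)(w - 1), so |w^2 − 1| = |w + 1|·|w - 1|.
Restrict δ ≤ 2. Then |w + 1| < 2 gives |w| < 3, so by the triangle inequality |w - 1| ≤ 3 + 1 = 4.
Hence |w^2 − 1| ≤ 4|w + 1|, which is < ε once |w + 1| < ε/4.
Take δ = min(2, ε/4). If 0 < |w + 1| < δ then both bounds hold and |w^2 − 1| ≤ 4|w + 1| < 4·(ε/4) = ε.

δ = min(2, ε/4)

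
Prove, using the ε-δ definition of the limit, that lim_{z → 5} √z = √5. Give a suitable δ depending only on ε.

δ = min(5, √5·ε)

Suppose ε > 0. We want δ > 0 such that 0 < |z − 5| < δ implies |√z − √5| < ε.
Multiplying by the conjugate, |√z − √5| = |z − 5|/(√z + √5).
Restrict δ ≤ 5 so that |z − 5| < 5 forces z > 0, and then √z + √5 > √5.
Hence |√z − √5| < |z − 5|/√5, which is < ε once |z − 5| < √5·ε.
Take δ = min(5, √5·ε). If 0 < |z − 5| < δ then z > 0 and |√z − √5| < |z − 5|/√5 < ε.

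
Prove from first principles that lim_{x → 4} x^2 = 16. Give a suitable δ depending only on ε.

δ = min(2, ε/10)

Suppose ε > 0. We seek δ > 0 with 0 < |x − 4| < δ ⇒ |x^2 − 16| < ε.
Factor: x^2 − 16 = (x − 4)(x + 4), so |x^2 − 16| = |x − 4|·|x + 4|.
Restrict δ ≤ 2. Then |x − 4| < 2 gives |x| < 6, so by the triangle inequality |x + 4| ≤ 6 + 4 = 10.
Hence |x^2 − 16| ≤ 10|x − 4|, which is < ε once |x − 4| < ε/10.
Take δ = min(2, ε/10). If 0 < |x − 4| < δ then both bounds hold and |x^2 − 16| ≤ 10|x − 4| < 10·(ε/10) = ε.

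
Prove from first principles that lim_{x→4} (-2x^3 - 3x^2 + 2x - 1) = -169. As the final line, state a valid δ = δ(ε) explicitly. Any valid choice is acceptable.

Let ε > 0. We want δ > 0 such that 0 < |x − 4| < δ implies |(-2x^3 - 3x^2 + 2x - 1) + 169| < ε.
(-2x^3 - 3x^2 + 2x - 1) + 169 = -2x^3 - 3x^2 + 2x + 168 = (x − 4)(-2x^2 - 11x - 42).
So |(-2x^3 - 3x^2 + 2x - 1) + 169| = |x − 4|·|-2x^2 - 11x - 42|.
Assume first that |x − 4| < 2, so |x| < 6. Then |-2x^2 - 11x - 42| ≤ 2·6^2 + 11·6 + 42 = 180.
Hence |(-2x^3 - 3x^2 + 2x - 1) + 169| ≤ 180|x − 4| < ε provided |x − 4| < ε/180.
Choosing δ = min(2, ε/180) ensures both conditions, hence |(-2x^3 - 3x^2 + 2x - 1) + 169| < ε.

δ = min(2, ε/180)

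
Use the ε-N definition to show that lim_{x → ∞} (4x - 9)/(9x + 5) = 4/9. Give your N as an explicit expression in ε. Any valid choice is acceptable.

N = (101/81)/ε

Fix ε > 0. We seek N > 0 such that x > N implies |(4x - 9)/(9x + 5) − (4/9)| < ε.
(4x - 9)/(9x + 5) − (4/9) = (9(4x - 9) − 4(9x + 5)) / (9(9x + 5)) = -101/(9(9x + 5)).
For x > 0 we have 9x + 5 > 9x, so |(4x - 9)/(9x + 5) − (4/9)| = 101/(9(9x + 5)) < 101/(9·9x) = (101/81)/x.
Thus |(4x - 9)/(9x + 5) − (4/9)| < ε whenever x > (101/81)/ε.
Take N = (101/81)/ε. If x > N then |(4x - 9)/(9x + 5) − (4/9)| < (101/81)/x < ε.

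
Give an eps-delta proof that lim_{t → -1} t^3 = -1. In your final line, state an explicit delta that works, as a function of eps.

delta = min(2, eps/13)

Let eps > 0. We seek delta > 0 with 0 < |t + 1| < delta ⇒ |t^3 + 1| < eps.
Factor: t^3 + 1 = (t + 1)(t^2 - t + 1), so |t^3 + 1| = |t + 1|·|t^2 - t + 1|.
Restrict delta ≤ 2. Then |t + 1| < 2 gives |t| < 3, so by the triangle inequality |t^2 - t + 1| ≤ 3^2 + 3 + 1 = 13.
Hence |t^3 + 1| ≤ 13|t + 1|, which is < eps once |t + 1| < eps/13.
Take delta = min(2, eps/13). If 0 < |t + 1| < delta then both bounds hold and |t^3 + 1| ≤ 13|t + 1| < 13·(eps/13) = eps.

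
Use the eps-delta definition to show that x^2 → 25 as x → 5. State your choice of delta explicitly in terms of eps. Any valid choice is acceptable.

Let eps > 0. We seek delta > 0 with 0 < |x − 5| < delta ⇒ |x^2 − 25| < eps.
Factor: x^2 − 25 = (x − 5)(x + 5), so |x^2 − 25| = |x − 5|·|x + 5|.
Impose delta ≤ 1 so that |x| < 6; then |x + 5| ≤ 11.
Hence |x^2 − 25| ≤ 11|x − 5|, which is < eps once |x − 5| < eps/11.
Take delta = min(1, eps/11). If 0 < |x − 5| < delta then both bounds hold and |x^2 − 25| ≤ 11|x − 5| < 11·(eps/11) = eps.

delta = min(1, eps/11)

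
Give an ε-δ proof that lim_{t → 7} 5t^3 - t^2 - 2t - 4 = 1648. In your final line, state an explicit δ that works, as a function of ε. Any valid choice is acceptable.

δ = min(1, ε/828)

Suppose ε > 0. We want δ > 0 such that 0 < |t − 7| < δ implies |(5t^3 - t^2 - 2t - 4) − 1648| < ε.
(5t^3 - t^2 - 2t - 4) − 1648 = 5t^3 - t^2 - 2t - 1652 = (t − 7)(5t^2 + 34t + 236).
So |(5t^3 - t^2 - 2t - 4) − 1648| = |t − 7|·|5t^2 + 34t + 236|.
Require δ ≤ 1. Then |t − 7| < 1 gives |t| < 8, and by the triangle inequality |5t^2 + 34t + 236| ≤ 5·8^2 + 34·8 + 236 = 828.
Hence |(5t^3 - t^2 - 2t - 4) − 1648| ≤ 828|t − 7| < ε provided |t − 7| < ε/828.
Take δ = min(1, ε/828). Then 0 < |t − 7| < δ gives both |t − 7| < 1 and |t − 7| < ε/828, so |(5t^3 - t^2 - 2t - 4) − 1648| < ε.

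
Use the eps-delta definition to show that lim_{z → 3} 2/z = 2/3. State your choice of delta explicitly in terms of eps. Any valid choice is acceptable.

delta = min(3/2, (9/4)eps)

Suppose eps > 0. We seek delta > 0 such that 0 < |z − 3| < delta implies |2/z − (2/3)| < eps.
|2/z − (2/3)| = 2·|3 − z|/(3·|z|) = 2|z − 3|/(3|z|).
Require delta ≤ 3/2 so that |z| > 3 − 3/2 = 3/2, hence 3|z| > 9/2.
Then |2/z − (2/3)| < 2|z − 3|/(9/2), which is < eps when |z − 3| < (9/4)eps.
Take delta = min(3/2, (9/4)eps). Then 0 < |z − 3| < delta gives both |z − 3| < 3/2 and |z − 3| < (9/4)eps, so |2/z − (2/3)| < eps.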